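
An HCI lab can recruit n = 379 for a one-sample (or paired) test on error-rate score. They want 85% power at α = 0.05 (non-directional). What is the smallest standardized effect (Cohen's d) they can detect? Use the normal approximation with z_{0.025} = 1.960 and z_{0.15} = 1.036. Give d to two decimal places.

d_min ≈ 0.15

For a single sample (or paired design) of n = 379: d_min = (z_{α/2} + z_β)/√n.
z-sum = 1.960 + 1.036 = 2.996.
d_min = 2.996 / √379 = 2.996 / 19.468 = 0.154.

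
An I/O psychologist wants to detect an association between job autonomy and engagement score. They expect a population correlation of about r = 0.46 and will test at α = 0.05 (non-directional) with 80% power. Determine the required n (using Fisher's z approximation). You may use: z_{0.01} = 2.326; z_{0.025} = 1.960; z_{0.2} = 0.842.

n = 35

Fisher's z: C = ½·ln((1+r)/(1−r)) = ½·ln(2.7037) = 0.4973.
n = ((z_{α/2} + z_β)/C)² + 3.
(1.960 + 0.842) / 0.4973 = 2.802 / 0.4973 = 5.634.
n = 5.634² + 3 = 31.75 + 3 = 34.7.
Round up.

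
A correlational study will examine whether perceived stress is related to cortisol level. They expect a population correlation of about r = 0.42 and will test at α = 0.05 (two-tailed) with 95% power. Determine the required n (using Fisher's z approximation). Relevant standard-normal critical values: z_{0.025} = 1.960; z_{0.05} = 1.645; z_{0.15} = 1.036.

Fisher's z: C = ½·ln((1+r)/(1−r)) = ½·ln(2.4483) = 0.4477.
n = ((z_{α/2} + z_β)/C)² + 3.
(1.960 + 1.645) / 0.4477 = 3.605 / 0.4477 = 8.052.
n = 8.052² + 3 = 64.84 + 3 = 67.8.
Round up.

n = 68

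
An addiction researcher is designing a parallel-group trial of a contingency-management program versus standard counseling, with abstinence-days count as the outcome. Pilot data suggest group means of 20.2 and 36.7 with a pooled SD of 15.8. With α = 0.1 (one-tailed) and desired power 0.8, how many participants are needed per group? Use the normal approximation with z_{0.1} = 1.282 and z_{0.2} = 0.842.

n = 9 per group

Cohen's d = |M₁ − M₂| / SD_pooled = |20.2 − 36.7| / 15.8 = 16.5 / 15.8 = 1.044.
For two independent groups with equal n: n = 2·((z_{α} + z_β) / d)².
z_{α} + z_β = 1.282 + 0.842 = 2.124.
n = 2 × (2.124 / 1.044)² = 2 × 2.034² = 2 × 4.14 = 8.3.
Round up to the next whole participant.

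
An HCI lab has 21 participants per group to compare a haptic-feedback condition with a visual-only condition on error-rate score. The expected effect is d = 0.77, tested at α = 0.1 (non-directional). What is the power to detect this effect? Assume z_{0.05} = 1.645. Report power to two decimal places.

power ≈ 0.80

For two equal groups, power = Φ(d·√(n/2) − z_{α/2}).
d·√(n/2) = 0.77 × √(21/2) = 0.77 × 3.240 = 2.495.
z_β = 2.495 − 1.645 = 0.850.
Power = Φ(0.850) = 0.802.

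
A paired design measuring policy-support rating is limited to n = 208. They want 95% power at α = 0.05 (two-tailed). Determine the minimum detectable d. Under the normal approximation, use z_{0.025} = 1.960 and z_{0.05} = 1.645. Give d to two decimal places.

d_min ≈ 0.25

For a single sample (or paired design) of n = 208: d_min = (z_{α/2} + z_β)/√n.
z-sum = 1.960 + 1.645 = 3.605.
d_min = 3.605 / √208 = 3.605 / 14.422 = 0.250.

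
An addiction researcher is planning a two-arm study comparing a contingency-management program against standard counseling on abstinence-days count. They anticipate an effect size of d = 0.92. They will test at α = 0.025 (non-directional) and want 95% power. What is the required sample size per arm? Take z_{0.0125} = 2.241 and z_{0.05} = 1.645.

n = 36 per group

For two independent groups with equal n: n = 2·((z_{α/2} + z_β) / d)².
z_{α/2} + z_β = 2.241 + 1.645 = 3.886.
n = 2 × (3.886 / 0.92)² = 2 × 4.224² = 2 × 17.84 = 35.7.
Round up to the next whole participant.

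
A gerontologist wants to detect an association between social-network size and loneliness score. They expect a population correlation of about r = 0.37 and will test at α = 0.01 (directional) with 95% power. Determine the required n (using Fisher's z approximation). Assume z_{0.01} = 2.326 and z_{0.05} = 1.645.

n = 108

Fisher's z: C = ½·ln((1+r)/(1−r)) = ½·ln(2.1746) = 0.3884.
n = ((z_{α} + z_β)/C)² + 3.
(2.326 + 1.645) / 0.3884 = 3.971 / 0.3884 = 10.224.
n = 10.224² + 3 = 104.53 + 3 = 107.5.
Round up.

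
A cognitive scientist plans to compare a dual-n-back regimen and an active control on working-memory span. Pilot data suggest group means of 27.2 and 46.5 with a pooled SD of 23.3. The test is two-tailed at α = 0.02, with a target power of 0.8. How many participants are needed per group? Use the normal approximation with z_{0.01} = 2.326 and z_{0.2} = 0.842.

n = 30 per group

Cohen's d = |M₁ − M₂| / SD_pooled = |27.2 − 46.5| / 23.3 = 19.3 / 23.3 = 0.828.
For two independent groups with equal n: n = 2·((z_{α/2} + z_β) / d)².
z_{α/2} + z_β = 2.326 + 0.842 = 3.168.
n = 2 × (3.168 / 0.828)² = 2 × 3.826² = 2 × 14.64 = 29.3.
Round up to the next whole participant.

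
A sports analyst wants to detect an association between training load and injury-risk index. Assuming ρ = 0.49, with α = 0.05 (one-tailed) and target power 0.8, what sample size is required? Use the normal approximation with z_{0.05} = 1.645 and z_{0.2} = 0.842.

n = 25

Fisher's z: C = ½·ln((1+r)/(1−r)) = ½·ln(2.9216) = 0.5361.
n = ((z_{α} + z_β)/C)² + 3.
(1.645 + 0.842) / 0.5361 = 2.487 / 0.5361 = 4.639.
n = 4.639² + 3 = 21.52 + 3 = 24.5.
Round up.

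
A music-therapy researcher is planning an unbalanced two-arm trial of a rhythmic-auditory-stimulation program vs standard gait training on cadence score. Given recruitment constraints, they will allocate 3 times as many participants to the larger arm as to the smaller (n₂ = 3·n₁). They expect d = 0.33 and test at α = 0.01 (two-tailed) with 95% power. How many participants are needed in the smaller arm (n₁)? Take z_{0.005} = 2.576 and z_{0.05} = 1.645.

With allocation ratio k = n₂/n₁ = 3, Var(x̄₁−x̄₂) = σ²(1/n₁ + 1/(k·n₁)) = σ²·(k+1)/(k·n₁).
So n₁ = (1 + 1/k)·((z_{α/2} + z_β)/d)² = 1.333 × (4.221/0.33)².
n₁ = 1.333 × 163.61 = 218.1.
Round up: n₁ = 219, giving n₂ = 3 × 219 = 657.

n₁ = 219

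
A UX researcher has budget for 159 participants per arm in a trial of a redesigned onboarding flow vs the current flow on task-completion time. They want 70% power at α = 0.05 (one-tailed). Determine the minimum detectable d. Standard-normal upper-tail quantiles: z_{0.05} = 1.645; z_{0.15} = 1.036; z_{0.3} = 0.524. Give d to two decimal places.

For two independent groups of n = 159 each: d_min = (z_{α} + z_β)·√(2/n).
z-sum = 1.645 + 0.524 = 2.169.
d_min = 2.169 × √(2/159) = 2.169 × 0.1122 = 0.243.

d_min ≈ 0.24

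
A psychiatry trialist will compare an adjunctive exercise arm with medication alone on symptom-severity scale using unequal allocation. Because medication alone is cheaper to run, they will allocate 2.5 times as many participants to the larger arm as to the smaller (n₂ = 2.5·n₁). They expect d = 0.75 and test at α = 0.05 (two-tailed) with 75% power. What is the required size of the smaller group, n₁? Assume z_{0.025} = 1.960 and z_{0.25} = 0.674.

n₁ = 18

With allocation ratio k = n₂/n₁ = 2.5, Var(x̄₁−x̄₂) = σ²(1/n₁ + 1/(k·n₁)) = σ²·(k+1)/(k·n₁).
So n₁ = (1 + 1/k)·((z_{α/2} + z_β)/d)² = 1.400 × (2.634/0.75)².
n₁ = 1.400 × 12.33 = 17.3.
Round up: n₁ = 18, giving n₂ = 2.5 × 18 = 45.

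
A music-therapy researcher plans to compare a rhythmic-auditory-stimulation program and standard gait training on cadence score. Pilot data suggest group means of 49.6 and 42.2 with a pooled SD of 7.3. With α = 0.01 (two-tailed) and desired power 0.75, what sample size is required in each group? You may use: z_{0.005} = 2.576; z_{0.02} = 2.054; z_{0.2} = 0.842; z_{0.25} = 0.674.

Cohen's d = |M₁ − M₂| / SD_pooled = |49.6 − 42.2| / 7.3 = 7.4 / 7.3 = 1.014.
For two independent groups with equal n: n = 2·((z_{α/2} + z_β) / d)².
z_{α/2} + z_β = 2.576 + 0.674 = 3.250.
n = 2 × (3.250 / 1.014)² = 2 × 3.205² = 2 × 10.27 = 20.5.
Round up to the next whole participant.

n = 21 per group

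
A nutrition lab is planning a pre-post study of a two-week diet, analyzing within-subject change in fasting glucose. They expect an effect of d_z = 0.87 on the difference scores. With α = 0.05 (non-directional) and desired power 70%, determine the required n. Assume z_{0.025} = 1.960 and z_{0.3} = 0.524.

n = 9 pairs

For a paired (one-sample on differences) test: n = ((z_{α/2} + z_β) / d)².
z_{α/2} + z_β = 1.960 + 0.524 = 2.484.
n = (2.484 / 0.87)² = 2.855² = 8.15.
Round up.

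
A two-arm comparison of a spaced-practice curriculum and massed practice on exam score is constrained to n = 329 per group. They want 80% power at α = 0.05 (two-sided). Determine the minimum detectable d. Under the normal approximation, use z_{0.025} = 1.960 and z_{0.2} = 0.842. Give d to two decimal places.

d_min ≈ 0.22

For two independent groups of n = 329 each: d_min = (z_{α/2} + z_β)·√(2/n).
z-sum = 1.960 + 0.842 = 2.802.
d_min = 2.802 × √(2/329) = 2.802 × 0.0780 = 0.218.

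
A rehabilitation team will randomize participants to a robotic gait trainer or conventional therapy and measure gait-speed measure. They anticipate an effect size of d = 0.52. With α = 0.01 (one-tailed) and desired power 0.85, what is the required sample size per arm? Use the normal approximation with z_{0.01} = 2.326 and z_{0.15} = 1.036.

For two independent groups with equal n: n = 2·((z_{α} + z_β) / d)².
z_{α} + z_β = 2.326 + 1.036 = 3.362.
n = 2 × (3.362 / 0.52)² = 2 × 6.465² = 2 × 41.80 = 83.6.
Round up to the next whole participant.

n = 84 per group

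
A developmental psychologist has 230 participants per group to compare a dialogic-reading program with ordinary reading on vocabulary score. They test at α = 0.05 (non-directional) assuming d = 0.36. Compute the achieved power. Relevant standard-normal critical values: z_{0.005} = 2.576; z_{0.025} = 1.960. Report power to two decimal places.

power ≈ 0.97

For two equal groups, power = Φ(d·√(n/2) − z_{α/2}).
d·√(n/2) = 0.36 × √(230/2) = 0.36 × 10.724 = 3.861.
z_β = 3.861 − 1.960 = 1.901.
Power = Φ(1.901) = 0.971.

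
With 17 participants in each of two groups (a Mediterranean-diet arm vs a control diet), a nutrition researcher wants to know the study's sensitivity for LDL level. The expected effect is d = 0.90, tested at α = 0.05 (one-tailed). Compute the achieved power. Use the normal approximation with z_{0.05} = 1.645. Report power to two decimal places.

For two equal groups, power = Φ(d·√(n/2) − z_{α}).
d·√(n/2) = 0.90 × √(17/2) = 0.90 × 2.915 = 2.624.
z_β = 2.624 − 1.645 = 0.979.
Power = Φ(0.979) = 0.836.

power ≈ 0.84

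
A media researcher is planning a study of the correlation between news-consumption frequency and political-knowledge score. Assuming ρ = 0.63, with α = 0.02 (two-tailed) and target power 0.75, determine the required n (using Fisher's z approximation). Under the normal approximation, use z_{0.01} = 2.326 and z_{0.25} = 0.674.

Fisher's z: C = ½·ln((1+r)/(1−r)) = ½·ln(4.4054) = 0.7414.
n = ((z_{α/2} + z_β)/C)² + 3.
(2.326 + 0.674) / 0.7414 = 3.000 / 0.7414 = 4.046.
n = 4.046² + 3 = 16.37 + 3 = 19.4.
Round up.

n = 20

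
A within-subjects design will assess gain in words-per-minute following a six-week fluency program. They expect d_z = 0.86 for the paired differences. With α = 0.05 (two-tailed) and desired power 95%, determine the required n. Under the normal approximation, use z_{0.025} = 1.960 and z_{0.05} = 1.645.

For a paired (one-sample on differences) test: n = ((z_{α/2} + z_β) / d)².
z_{α/2} + z_β = 1.960 + 1.645 = 3.605.
n = (3.605 / 0.86)² = 4.192² = 17.57.
Round up.

n = 18 pairs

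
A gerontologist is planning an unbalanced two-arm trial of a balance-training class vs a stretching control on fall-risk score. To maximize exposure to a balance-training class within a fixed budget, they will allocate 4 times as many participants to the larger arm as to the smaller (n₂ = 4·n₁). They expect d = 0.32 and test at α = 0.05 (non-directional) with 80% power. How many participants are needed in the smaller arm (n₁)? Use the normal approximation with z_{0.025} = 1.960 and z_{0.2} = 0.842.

n₁ = 96

With allocation ratio k = n₂/n₁ = 4, Var(x̄₁−x̄₂) = σ²(1/n₁ + 1/(k·n₁)) = σ²·(k+1)/(k·n₁).
So n₁ = (1 + 1/k)·((z_{α/2} + z_β)/d)² = 1.250 × (2.802/0.32)².
n₁ = 1.250 × 76.67 = 95.8.
Round up: n₁ = 96, giving n₂ = 4 × 96 = 384.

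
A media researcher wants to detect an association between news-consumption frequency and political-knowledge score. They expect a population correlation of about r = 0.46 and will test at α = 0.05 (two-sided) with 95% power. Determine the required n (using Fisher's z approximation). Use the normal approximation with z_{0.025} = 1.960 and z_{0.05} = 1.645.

n = 56

Fisher's z: C = ½·ln((1+r)/(1−r)) = ½·ln(2.7037) = 0.4973.
n = ((z_{α/2} + z_β)/C)² + 3.
(1.960 + 1.645) / 0.4973 = 3.605 / 0.4973 = 7.249.
n = 7.249² + 3 = 52.55 + 3 = 55.6.
Round up.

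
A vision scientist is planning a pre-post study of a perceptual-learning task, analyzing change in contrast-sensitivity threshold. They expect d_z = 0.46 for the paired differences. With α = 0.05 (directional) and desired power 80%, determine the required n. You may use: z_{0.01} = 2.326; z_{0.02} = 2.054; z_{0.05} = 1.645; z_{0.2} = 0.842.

n = 30 pairs

For a paired (one-sample on differences) test: n = ((z_{α} + z_β) / d)².
z_{α} + z_β = 1.645 + 0.842 = 2.487.
n = (2.487 / 0.46)² = 5.407² = 29.23.
Round up.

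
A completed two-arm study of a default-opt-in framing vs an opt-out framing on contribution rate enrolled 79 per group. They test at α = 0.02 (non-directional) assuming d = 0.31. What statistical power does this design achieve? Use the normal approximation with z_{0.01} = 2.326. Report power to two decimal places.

power ≈ 0.35

For two equal groups, power = Φ(d·√(n/2) − z_{α/2}).
d·√(n/2) = 0.31 × √(79/2) = 0.31 × 6.285 = 1.948.
z_β = 1.948 − 2.326 = -0.378.
Power = Φ(-0.378) = 0.353.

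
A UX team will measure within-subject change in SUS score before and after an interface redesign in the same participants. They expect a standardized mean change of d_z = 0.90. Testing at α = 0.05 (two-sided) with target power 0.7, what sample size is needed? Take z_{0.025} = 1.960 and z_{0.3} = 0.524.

n = 8 pairs

For a paired (one-sample on differences) test: n = ((z_{α/2} + z_β) / d)².
z_{α/2} + z_β = 1.960 + 0.524 = 2.484.
n = (2.484 / 0.90)² = 2.760² = 7.62.
Round up.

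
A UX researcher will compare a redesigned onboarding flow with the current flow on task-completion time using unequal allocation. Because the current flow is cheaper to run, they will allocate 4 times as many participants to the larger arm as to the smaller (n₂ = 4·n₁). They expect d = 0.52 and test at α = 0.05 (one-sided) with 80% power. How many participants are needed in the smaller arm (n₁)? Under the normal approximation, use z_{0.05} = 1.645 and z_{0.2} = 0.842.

n₁ = 29

With allocation ratio k = n₂/n₁ = 4, Var(x̄₁−x̄₂) = σ²(1/n₁ + 1/(k·n₁)) = σ²·(k+1)/(k·n₁).
So n₁ = (1 + 1/k)·((z_{α} + z_β)/d)² = 1.250 × (2.487/0.52)².
n₁ = 1.250 × 22.87 = 28.6.
Round up: n₁ = 29, giving n₂ = 4 × 29 = 116.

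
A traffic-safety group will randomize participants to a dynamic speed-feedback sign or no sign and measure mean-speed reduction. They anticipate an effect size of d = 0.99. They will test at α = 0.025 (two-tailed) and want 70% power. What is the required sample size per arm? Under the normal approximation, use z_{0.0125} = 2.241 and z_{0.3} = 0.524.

For two independent groups with equal n: n = 2·((z_{α/2} + z_β) / d)².
z_{α/2} + z_β = 2.241 + 0.524 = 2.765.
n = 2 × (2.765 / 0.99)² = 2 × 2.793² = 2 × 7.80 = 15.6.
Round up to the next whole participant.

n = 16 per group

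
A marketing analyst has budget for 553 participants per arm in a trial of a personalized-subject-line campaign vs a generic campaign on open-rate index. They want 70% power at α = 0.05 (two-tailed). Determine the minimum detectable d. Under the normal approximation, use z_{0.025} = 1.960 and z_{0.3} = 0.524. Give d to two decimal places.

d_min ≈ 0.15

For two independent groups of n = 553 each: d_min = (z_{α/2} + z_β)·√(2/n).
z-sum = 1.960 + 0.524 = 2.484.
d_min = 2.484 × √(2/553) = 2.484 × 0.0601 = 0.149.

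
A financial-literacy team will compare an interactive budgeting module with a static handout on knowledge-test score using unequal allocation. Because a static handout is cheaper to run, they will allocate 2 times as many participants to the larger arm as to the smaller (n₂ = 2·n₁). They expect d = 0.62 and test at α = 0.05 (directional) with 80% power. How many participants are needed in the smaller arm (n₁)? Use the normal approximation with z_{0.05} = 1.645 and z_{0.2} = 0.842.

With allocation ratio k = n₂/n₁ = 2, Var(x̄₁−x̄₂) = σ²(1/n₁ + 1/(k·n₁)) = σ²·(k+1)/(k·n₁).
So n₁ = (1 + 1/k)·((z_{α} + z_β)/d)² = 1.500 × (2.487/0.62)².
n₁ = 1.500 × 16.09 = 24.1.
Round up: n₁ = 25, giving n₂ = 2 × 25 = 50.

n₁ = 25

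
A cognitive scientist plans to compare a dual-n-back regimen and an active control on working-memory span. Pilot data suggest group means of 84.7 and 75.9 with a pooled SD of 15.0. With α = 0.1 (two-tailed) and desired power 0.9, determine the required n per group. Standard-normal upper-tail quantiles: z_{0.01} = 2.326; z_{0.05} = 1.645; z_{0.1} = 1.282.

Cohen's d = |M₁ − M₂| / SD_pooled = |84.7 − 75.9| / 15.0 = 8.8 / 15.0 = 0.587.
For two independent groups with equal n: n = 2·((z_{α/2} + z_β) / d)².
z_{α/2} + z_β = 1.645 + 1.282 = 2.927.
n = 2 × (2.927 / 0.587)² = 2 × 4.986² = 2 × 24.86 = 49.7.
Round up to the next whole participant.

n = 50 per group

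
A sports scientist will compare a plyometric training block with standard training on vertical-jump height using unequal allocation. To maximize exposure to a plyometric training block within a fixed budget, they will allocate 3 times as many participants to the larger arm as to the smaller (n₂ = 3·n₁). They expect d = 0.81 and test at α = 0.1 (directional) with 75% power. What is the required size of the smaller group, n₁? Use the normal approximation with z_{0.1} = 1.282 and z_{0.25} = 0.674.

n₁ = 8

With allocation ratio k = n₂/n₁ = 3, Var(x̄₁−x̄₂) = σ²(1/n₁ + 1/(k·n₁)) = σ²·(k+1)/(k·n₁).
So n₁ = (1 + 1/k)·((z_{α} + z_β)/d)² = 1.333 × (1.956/0.81)².
n₁ = 1.333 × 5.83 = 7.8.
Round up: n₁ = 8, giving n₂ = 3 × 8 = 24.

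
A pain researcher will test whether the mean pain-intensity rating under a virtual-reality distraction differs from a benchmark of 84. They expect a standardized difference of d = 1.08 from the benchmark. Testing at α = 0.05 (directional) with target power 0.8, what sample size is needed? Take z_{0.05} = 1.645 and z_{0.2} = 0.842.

For a one-sample test: n = ((z_{α} + z_β) / d)².
z_{α} + z_β = 1.645 + 0.842 = 2.487.
n = (2.487 / 1.08)² = 2.303² = 5.30.
Round up.

n = 6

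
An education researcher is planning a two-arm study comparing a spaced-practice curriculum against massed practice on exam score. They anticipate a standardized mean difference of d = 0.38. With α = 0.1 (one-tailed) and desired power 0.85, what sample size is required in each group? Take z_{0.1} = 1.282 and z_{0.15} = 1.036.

n = 75 per group

For two independent groups with equal n: n = 2·((z_{α} + z_β) / d)².
z_{α} + z_β = 1.282 + 1.036 = 2.318.
n = 2 × (2.318 / 0.38)² = 2 × 6.100² = 2 × 37.21 = 74.4.
Round up to the next whole participant.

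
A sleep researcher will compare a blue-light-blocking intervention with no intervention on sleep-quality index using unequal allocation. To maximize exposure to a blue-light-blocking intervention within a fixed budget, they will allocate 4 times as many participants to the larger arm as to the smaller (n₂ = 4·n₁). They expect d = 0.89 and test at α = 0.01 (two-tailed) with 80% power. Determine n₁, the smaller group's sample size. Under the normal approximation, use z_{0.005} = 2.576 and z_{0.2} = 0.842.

With allocation ratio k = n₂/n₁ = 4, Var(x̄₁−x̄₂) = σ²(1/n₁ + 1/(k·n₁)) = σ²·(k+1)/(k·n₁).
So n₁ = (1 + 1/k)·((z_{α/2} + z_β)/d)² = 1.250 × (3.418/0.89)².
n₁ = 1.250 × 14.75 = 18.4.
Round up: n₁ = 19, giving n₂ = 4 × 19 = 76.

n₁ = 19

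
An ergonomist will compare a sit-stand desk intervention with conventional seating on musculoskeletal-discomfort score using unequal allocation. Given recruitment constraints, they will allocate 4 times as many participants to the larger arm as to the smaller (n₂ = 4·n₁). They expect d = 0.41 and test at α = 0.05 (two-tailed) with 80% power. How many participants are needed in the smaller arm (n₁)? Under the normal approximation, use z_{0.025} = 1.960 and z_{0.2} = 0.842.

With allocation ratio k = n₂/n₁ = 4, Var(x̄₁−x̄₂) = σ²(1/n₁ + 1/(k·n₁)) = σ²·(k+1)/(k·n₁).
So n₁ = (1 + 1/k)·((z_{α/2} + z_β)/d)² = 1.250 × (2.802/0.41)².
n₁ = 1.250 × 46.71 = 58.4.
Round up: n₁ = 59, giving n₂ = 4 × 59 = 236.

n₁ = 59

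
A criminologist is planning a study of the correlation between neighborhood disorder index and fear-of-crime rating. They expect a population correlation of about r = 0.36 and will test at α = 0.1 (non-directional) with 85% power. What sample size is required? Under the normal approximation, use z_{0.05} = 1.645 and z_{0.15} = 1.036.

Fisher's z: C = ½·ln((1+r)/(1−r)) = ½·ln(2.1250) = 0.3769.
n = ((z_{α/2} + z_β)/C)² + 3.
(1.645 + 1.036) / 0.3769 = 2.681 / 0.3769 = 7.113.
n = 7.113² + 3 = 50.60 + 3 = 53.6.
Round up.

n = 54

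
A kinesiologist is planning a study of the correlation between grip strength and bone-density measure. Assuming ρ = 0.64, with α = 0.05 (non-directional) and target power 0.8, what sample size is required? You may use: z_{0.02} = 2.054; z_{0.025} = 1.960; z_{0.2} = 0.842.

n = 17

Fisher's z: C = ½·ln((1+r)/(1−r)) = ½·ln(4.5556) = 0.7582.
n = ((z_{α/2} + z_β)/C)² + 3.
(1.960 + 0.842) / 0.7582 = 2.802 / 0.7582 = 3.696.
n = 3.696² + 3 = 13.66 + 3 = 16.7.
Round up.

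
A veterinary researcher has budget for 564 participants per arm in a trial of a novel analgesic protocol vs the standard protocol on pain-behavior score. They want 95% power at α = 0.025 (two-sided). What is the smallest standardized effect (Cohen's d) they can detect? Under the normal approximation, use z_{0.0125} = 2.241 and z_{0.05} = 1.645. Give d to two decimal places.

d_min ≈ 0.23

For two independent groups of n = 564 each: d_min = (z_{α/2} + z_β)·√(2/n).
z-sum = 2.241 + 1.645 = 3.886.
d_min = 3.886 × √(2/564) = 3.886 × 0.0595 = 0.231.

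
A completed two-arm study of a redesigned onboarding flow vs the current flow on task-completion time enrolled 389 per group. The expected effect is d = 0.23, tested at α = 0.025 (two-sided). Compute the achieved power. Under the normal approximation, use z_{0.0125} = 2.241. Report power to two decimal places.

For two equal groups, power = Φ(d·√(n/2) − z_{α/2}).
d·√(n/2) = 0.23 × √(389/2) = 0.23 × 13.946 = 3.208.
z_β = 3.208 − 2.241 = 0.967.
Power = Φ(0.967) = 0.833.

power ≈ 0.83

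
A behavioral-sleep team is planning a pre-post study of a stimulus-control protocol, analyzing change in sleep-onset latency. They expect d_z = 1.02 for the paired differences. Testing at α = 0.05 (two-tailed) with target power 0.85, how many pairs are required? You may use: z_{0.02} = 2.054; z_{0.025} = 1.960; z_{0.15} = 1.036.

For a paired (one-sample on differences) test: n = ((z_{α/2} + z_β) / d)².
z_{α/2} + z_β = 1.960 + 1.036 = 2.996.
n = (2.996 / 1.02)² = 2.937² = 8.63.
Round up.

n = 9 pairs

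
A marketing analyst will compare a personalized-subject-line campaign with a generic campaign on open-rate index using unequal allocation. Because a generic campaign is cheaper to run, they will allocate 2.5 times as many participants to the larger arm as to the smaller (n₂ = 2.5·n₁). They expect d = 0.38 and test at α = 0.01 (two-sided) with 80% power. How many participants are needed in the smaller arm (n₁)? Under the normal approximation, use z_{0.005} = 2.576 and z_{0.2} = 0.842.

n₁ = 114

With allocation ratio k = n₂/n₁ = 2.5, Var(x̄₁−x̄₂) = σ²(1/n₁ + 1/(k·n₁)) = σ²·(k+1)/(k·n₁).
So n₁ = (1 + 1/k)·((z_{α/2} + z_β)/d)² = 1.400 × (3.418/0.38)².
n₁ = 1.400 × 80.91 = 113.3.
Round up: n₁ = 114, giving n₂ = 2.5 × 114 = 285.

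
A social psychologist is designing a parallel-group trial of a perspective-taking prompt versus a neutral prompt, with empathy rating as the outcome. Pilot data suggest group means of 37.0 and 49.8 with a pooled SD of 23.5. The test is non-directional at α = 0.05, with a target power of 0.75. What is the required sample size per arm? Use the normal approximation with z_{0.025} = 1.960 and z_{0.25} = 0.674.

n = 47 per group

Cohen's d = |M₁ − M₂| / SD_pooled = |37.0 − 49.8| / 23.5 = 12.8 / 23.5 = 0.545.
For two independent groups with equal n: n = 2·((z_{α/2} + z_β) / d)².
z_{α/2} + z_β = 1.960 + 0.674 = 2.634.
n = 2 × (2.634 / 0.545)² = 2 × 4.833² = 2 × 23.36 = 46.7.
Round up to the next whole participant.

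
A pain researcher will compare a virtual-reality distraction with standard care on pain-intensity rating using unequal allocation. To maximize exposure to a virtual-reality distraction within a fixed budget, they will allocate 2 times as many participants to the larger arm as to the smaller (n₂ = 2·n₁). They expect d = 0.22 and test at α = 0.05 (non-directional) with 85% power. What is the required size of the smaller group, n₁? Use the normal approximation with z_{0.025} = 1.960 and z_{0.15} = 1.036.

n₁ = 279

With allocation ratio k = n₂/n₁ = 2, Var(x̄₁−x̄₂) = σ²(1/n₁ + 1/(k·n₁)) = σ²·(k+1)/(k·n₁).
So n₁ = (1 + 1/k)·((z_{α/2} + z_β)/d)² = 1.500 × (2.996/0.22)².
n₁ = 1.500 × 185.45 = 278.2.
Round up: n₁ = 279, giving n₂ = 2 × 279 = 558.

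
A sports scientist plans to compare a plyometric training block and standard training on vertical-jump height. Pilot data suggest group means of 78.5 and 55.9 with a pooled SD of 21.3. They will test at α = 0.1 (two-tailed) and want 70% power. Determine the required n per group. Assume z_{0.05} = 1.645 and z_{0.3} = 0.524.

n = 9 per group

Cohen's d = |M₁ − M₂| / SD_pooled = |78.5 − 55.9| / 21.3 = 22.6 / 21.3 = 1.061.
For two independent groups with equal n: n = 2·((z_{α/2} + z_β) / d)².
z_{α/2} + z_β = 1.645 + 0.524 = 2.169.
n = 2 × (2.169 / 1.061)² = 2 × 2.044² = 2 × 4.18 = 8.4.
Round up to the next whole participant.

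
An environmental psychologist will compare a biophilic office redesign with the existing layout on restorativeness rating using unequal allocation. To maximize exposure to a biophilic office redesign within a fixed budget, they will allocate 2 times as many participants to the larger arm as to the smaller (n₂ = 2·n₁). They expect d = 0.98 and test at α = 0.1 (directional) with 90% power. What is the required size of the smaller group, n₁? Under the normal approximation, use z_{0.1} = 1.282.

n₁ = 11

With allocation ratio k = n₂/n₁ = 2, Var(x̄₁−x̄₂) = σ²(1/n₁ + 1/(k·n₁)) = σ²·(k+1)/(k·n₁).
So n₁ = (1 + 1/k)·((z_{α} + z_β)/d)² = 1.500 × (2.564/0.98)².
n₁ = 1.500 × 6.85 = 10.3.
Round up: n₁ = 11, giving n₂ = 2 × 11 = 22.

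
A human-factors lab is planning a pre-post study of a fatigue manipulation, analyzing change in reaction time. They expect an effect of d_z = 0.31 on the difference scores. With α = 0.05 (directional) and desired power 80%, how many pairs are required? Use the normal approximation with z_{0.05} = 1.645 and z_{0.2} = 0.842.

n = 65 pairs

For a paired (one-sample on differences) test: n = ((z_{α} + z_β) / d)².
z_{α} + z_β = 1.645 + 0.842 = 2.487.
n = (2.487 / 0.31)² = 8.023² = 64.36.
Round up.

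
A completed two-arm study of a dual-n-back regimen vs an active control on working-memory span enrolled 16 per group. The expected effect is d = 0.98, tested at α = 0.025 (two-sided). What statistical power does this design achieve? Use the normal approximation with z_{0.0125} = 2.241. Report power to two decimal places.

power ≈ 0.70

For two equal groups, power = Φ(d·√(n/2) − z_{α/2}).
d·√(n/2) = 0.98 × √(16/2) = 0.98 × 2.828 = 2.772.
z_β = 2.772 − 2.241 = 0.531.
Power = Φ(0.531) = 0.702.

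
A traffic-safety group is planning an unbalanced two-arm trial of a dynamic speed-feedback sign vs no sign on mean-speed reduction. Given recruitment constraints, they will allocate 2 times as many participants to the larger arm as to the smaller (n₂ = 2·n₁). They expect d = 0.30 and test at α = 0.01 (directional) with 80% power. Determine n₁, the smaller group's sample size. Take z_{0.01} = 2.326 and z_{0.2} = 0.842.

With allocation ratio k = n₂/n₁ = 2, Var(x̄₁−x̄₂) = σ²(1/n₁ + 1/(k·n₁)) = σ²·(k+1)/(k·n₁).
So n₁ = (1 + 1/k)·((z_{α} + z_β)/d)² = 1.500 × (3.168/0.30)².
n₁ = 1.500 × 111.51 = 167.3.
Round up: n₁ = 168, giving n₂ = 2 × 168 = 336.

n₁ = 168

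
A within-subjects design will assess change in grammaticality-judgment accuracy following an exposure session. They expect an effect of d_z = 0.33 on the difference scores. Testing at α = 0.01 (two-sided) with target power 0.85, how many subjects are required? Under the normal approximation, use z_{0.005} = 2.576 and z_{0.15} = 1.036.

n = 120 pairs

For a paired (one-sample on differences) test: n = ((z_{α/2} + z_β) / d)².
z_{α/2} + z_β = 2.576 + 1.036 = 3.612.
n = (3.612 / 0.33)² = 10.945² = 119.80.
Round up.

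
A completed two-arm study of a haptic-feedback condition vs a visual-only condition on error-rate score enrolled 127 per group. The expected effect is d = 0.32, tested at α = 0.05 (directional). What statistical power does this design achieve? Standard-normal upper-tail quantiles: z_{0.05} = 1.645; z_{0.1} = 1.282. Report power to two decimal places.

For two equal groups, power = Φ(d·√(n/2) − z_{α}).
d·√(n/2) = 0.32 × √(127/2) = 0.32 × 7.969 = 2.550.
z_β = 2.550 − 1.645 = 0.905.
Power = Φ(0.905) = 0.817.

power ≈ 0.82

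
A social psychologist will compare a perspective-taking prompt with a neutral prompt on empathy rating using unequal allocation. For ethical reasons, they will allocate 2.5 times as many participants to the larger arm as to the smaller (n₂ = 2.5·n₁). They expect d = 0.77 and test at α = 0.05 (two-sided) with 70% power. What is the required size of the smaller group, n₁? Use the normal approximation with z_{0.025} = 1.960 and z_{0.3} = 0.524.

n₁ = 15

With allocation ratio k = n₂/n₁ = 2.5, Var(x̄₁−x̄₂) = σ²(1/n₁ + 1/(k·n₁)) = σ²·(k+1)/(k·n₁).
So n₁ = (1 + 1/k)·((z_{α/2} + z_β)/d)² = 1.400 × (2.484/0.77)².
n₁ = 1.400 × 10.41 = 14.6.
Round up: n₁ = 15, giving n₂ = ⌈2.5 × 15⌉ = ⌈37.5⌉ = 38.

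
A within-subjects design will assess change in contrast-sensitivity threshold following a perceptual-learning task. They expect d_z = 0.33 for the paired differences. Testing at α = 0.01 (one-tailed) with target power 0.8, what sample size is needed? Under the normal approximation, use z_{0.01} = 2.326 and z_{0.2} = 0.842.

For a paired (one-sample on differences) test: n = ((z_{α} + z_β) / d)².
z_{α} + z_β = 2.326 + 0.842 = 3.168.
n = (3.168 / 0.33)² = 9.600² = 92.16.
Round up.

n = 93 pairs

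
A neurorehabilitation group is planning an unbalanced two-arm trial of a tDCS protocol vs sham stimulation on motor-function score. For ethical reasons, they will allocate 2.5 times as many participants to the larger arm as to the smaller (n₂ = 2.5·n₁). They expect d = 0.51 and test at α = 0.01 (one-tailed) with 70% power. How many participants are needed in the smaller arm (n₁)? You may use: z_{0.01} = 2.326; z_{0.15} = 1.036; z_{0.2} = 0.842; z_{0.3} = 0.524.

n₁ = 44

With allocation ratio k = n₂/n₁ = 2.5, Var(x̄₁−x̄₂) = σ²(1/n₁ + 1/(k·n₁)) = σ²·(k+1)/(k·n₁).
So n₁ = (1 + 1/k)·((z_{α} + z_β)/d)² = 1.400 × (2.850/0.51)².
n₁ = 1.400 × 31.23 = 43.7.
Round up: n₁ = 44, giving n₂ = 2.5 × 44 = 110.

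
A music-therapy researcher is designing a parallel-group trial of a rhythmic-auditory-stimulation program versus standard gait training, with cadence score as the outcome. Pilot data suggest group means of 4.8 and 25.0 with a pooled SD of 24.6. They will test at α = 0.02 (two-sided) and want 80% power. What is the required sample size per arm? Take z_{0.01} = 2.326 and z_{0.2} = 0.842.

n = 30 per group

Cohen's d = |M₁ − M₂| / SD_pooled = |4.8 − 25.0| / 24.6 = 20.2 / 24.6 = 0.821.
For two independent groups with equal n: n = 2·((z_{α/2} + z_β) / d)².
z_{α/2} + z_β = 2.326 + 0.842 = 3.168.
n = 2 × (3.168 / 0.821)² = 2 × 3.859² = 2 × 14.89 = 29.8.
Round up to the next whole participant.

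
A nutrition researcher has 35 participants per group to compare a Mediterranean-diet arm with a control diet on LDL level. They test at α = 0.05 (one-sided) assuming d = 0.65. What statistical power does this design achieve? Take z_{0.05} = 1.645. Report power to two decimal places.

power ≈ 0.86

For two equal groups, power = Φ(d·√(n/2) − z_{α}).
d·√(n/2) = 0.65 × √(35/2) = 0.65 × 4.183 = 2.719.
z_β = 2.719 − 1.645 = 1.074.
Power = Φ(1.074) = 0.859.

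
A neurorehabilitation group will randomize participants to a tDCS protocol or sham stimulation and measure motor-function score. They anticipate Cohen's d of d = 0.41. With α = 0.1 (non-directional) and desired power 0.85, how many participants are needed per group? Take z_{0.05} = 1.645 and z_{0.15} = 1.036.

For two independent groups with equal n: n = 2·((z_{α/2} + z_β) / d)².
z_{α/2} + z_β = 1.645 + 1.036 = 2.681.
n = 2 × (2.681 / 0.41)² = 2 × 6.539² = 2 × 42.76 = 85.5.
Round up to the next whole participant.

n = 86 per group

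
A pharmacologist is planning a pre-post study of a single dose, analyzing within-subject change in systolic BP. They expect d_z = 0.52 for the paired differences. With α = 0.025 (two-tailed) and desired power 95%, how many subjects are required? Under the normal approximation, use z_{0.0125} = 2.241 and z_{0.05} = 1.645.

For a paired (one-sample on differences) test: n = ((z_{α/2} + z_β) / d)².
z_{α/2} + z_β = 2.241 + 1.645 = 3.886.
n = (3.886 / 0.52)² = 7.473² = 55.85.
Round up.

n = 56 pairs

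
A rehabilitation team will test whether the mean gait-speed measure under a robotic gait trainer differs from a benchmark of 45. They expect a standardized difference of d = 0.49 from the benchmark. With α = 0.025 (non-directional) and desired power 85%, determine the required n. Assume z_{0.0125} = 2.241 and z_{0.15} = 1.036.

For a one-sample test: n = ((z_{α/2} + z_β) / d)².
z_{α/2} + z_β = 2.241 + 1.036 = 3.277.
n = (3.277 / 0.49)² = 6.688² = 44.73.
Round up.

n = 45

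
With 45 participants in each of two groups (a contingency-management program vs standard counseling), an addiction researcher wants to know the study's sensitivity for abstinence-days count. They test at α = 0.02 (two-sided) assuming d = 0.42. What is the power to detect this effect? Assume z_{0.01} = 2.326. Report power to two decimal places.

power ≈ 0.37

For two equal groups, power = Φ(d·√(n/2) − z_{α/2}).
d·√(n/2) = 0.42 × √(45/2) = 0.42 × 4.743 = 1.992.
z_β = 1.992 − 2.326 = -0.334.
Power = Φ(-0.334) = 0.369.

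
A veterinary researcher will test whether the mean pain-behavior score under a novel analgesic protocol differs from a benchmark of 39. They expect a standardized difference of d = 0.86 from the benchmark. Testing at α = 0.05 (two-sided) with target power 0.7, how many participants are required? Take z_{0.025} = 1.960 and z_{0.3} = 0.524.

n = 9

For a one-sample test: n = ((z_{α/2} + z_β) / d)².
z_{α/2} + z_β = 1.960 + 0.524 = 2.484.
n = (2.484 / 0.86)² = 2.888² = 8.34.
Round up.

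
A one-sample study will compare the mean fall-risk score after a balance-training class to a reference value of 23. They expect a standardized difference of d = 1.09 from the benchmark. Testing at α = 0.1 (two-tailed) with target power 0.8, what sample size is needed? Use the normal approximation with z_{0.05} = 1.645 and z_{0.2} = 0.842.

n = 6

For a one-sample test: n = ((z_{α/2} + z_β) / d)².
z_{α/2} + z_β = 1.645 + 0.842 = 2.487.
n = (2.487 / 1.09)² = 2.282² = 5.21.
Round up.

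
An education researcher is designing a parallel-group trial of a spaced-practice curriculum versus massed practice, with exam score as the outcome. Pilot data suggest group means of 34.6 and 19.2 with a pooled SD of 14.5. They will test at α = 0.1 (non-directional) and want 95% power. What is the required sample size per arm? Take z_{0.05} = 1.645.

Cohen's d = |M₁ − M₂| / SD_pooled = |34.6 − 19.2| / 14.5 = 15.4 / 14.5 = 1.062.
For two independent groups with equal n: n = 2·((z_{α/2} + z_β) / d)².
z_{α/2} + z_β = 1.645 + 1.645 = 3.290.
n = 2 × (3.290 / 1.062)² = 2 × 3.098² = 2 × 9.60 = 19.2.
Round up to the next whole participant.

n = 20 per group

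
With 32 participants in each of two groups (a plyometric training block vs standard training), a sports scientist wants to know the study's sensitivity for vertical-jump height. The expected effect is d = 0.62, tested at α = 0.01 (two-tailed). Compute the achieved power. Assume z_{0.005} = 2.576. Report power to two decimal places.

power ≈ 0.46

For two equal groups, power = Φ(d·√(n/2) − z_{α/2}).
d·√(n/2) = 0.62 × √(32/2) = 0.62 × 4.000 = 2.480.
z_β = 2.480 − 2.576 = -0.096.
Power = Φ(-0.096) = 0.462.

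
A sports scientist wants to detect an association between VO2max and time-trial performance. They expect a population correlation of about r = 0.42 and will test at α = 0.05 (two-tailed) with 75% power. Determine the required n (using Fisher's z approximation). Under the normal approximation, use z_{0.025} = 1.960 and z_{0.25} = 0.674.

n = 38

Fisher's z: C = ½·ln((1+r)/(1−r)) = ½·ln(2.4483) = 0.4477.
n = ((z_{α/2} + z_β)/C)² + 3.
(1.960 + 0.674) / 0.4477 = 2.634 / 0.4477 = 5.883.
n = 5.883² + 3 = 34.61 + 3 = 37.6.
Round up.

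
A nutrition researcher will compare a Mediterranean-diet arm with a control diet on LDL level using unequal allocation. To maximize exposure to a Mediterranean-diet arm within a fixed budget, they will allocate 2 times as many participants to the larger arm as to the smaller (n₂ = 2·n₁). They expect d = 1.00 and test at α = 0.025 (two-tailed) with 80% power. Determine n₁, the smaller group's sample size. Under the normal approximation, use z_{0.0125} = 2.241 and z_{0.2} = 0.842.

With allocation ratio k = n₂/n₁ = 2, Var(x̄₁−x̄₂) = σ²(1/n₁ + 1/(k·n₁)) = σ²·(k+1)/(k·n₁).
So n₁ = (1 + 1/k)·((z_{α/2} + z_β)/d)² = 1.500 × (3.083/1.00)².
n₁ = 1.500 × 9.50 = 14.3.
Round up: n₁ = 15, giving n₂ = 2 × 15 = 30.

n₁ = 15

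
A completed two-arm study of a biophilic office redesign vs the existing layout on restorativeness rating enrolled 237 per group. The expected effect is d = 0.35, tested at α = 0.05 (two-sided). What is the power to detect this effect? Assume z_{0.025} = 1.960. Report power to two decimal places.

power ≈ 0.97

For two equal groups, power = Φ(d·√(n/2) − z_{α/2}).
d·√(n/2) = 0.35 × √(237/2) = 0.35 × 10.886 = 3.810.
z_β = 3.810 − 1.960 = 1.850.
Power = Φ(1.850) = 0.968.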